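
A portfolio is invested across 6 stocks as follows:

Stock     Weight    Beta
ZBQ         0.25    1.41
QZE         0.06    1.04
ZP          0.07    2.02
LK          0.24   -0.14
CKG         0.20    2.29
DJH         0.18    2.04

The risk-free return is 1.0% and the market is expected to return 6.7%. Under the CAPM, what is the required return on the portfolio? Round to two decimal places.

β_P = Σ w_i β_i = 0.25×1.41 + 0.06×1.04 + 0.07×2.02 + 0.24×-0.14 + 0.20×2.29 + 0.18×2.04 = 1.3479
MRP = 6.7% − 1.0% = 5.70%
E(R_P) = R_f + β_P × MRP = 1.0% + 1.3479 × 5.7% = 8.68%

8.68%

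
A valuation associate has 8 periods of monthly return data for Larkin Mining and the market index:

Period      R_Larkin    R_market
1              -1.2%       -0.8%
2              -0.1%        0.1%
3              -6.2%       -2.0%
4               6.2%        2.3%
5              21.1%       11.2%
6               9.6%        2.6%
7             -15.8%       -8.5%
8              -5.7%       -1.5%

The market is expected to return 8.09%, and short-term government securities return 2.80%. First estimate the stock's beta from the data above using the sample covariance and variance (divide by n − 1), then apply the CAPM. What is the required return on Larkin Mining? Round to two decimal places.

Mean R_i = (-1.2 − 0.1 − 6.2 + 6.2 + 21.1 + 9.6 − 15.8 − 5.7) / 8 = 0.9875%
Mean R_m = (-0.8 + 0.1 − 2.0 + 2.3 + 11.2 + 2.6 − 8.5 − 1.5) / 8 = 0.4250%
Σ(R_i − R̄_i)(R_m − R̄_m) = 428.3825  ⇒  Cov = 428.3825 / 7 = 61.1975
Σ(R_m − R̄_m)² = 215.1950  ⇒  Var(R_m) = 215.1950 / 7 = 30.7421
β = Cov / Var(R_m) = 61.1975 / 30.7421 = 1.9907
MRP = 8.09% − 2.80% = 5.29%
E(R) = R_f + β × MRP = 2.80% + 1.9907 × 5.29% = 13.33%

13.33%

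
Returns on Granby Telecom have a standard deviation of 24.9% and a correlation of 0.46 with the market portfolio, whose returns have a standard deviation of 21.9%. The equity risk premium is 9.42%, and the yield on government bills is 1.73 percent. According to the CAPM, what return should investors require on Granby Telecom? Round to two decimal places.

β = ρ × σ_i / σ_m = 0.46 × 24.9% / 21.9% = 0.5230
E(R) = 1.73% + 0.5230 × 9.42% = 6.66%

6.66%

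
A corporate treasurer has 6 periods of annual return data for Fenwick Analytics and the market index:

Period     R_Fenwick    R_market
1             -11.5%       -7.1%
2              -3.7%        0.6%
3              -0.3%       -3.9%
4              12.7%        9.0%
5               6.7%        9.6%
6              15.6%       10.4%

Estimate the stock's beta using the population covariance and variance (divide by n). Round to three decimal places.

Mean R_i = (-11.5 − 3.7 − 0.3 + 12.7 + 6.7 + 15.6) / 6 = 3.2500%
Mean R_m = (-7.1 + 0.6 − 3.9 + 9.0 + 9.6 + 10.4) / 6 = 3.1000%
Σ(R_i − R̄_i)(R_m − R̄_m) = 361.0100  ⇒  Cov = 361.0100 / 6 = 60.1683
Σ(R_m − R̄_m)² = 289.6400  ⇒  Var(R_m) = 289.6400 / 6 = 48.2733
β = Cov / Var(R_m) = 60.1683 / 48.2733 = 1.2464

1.246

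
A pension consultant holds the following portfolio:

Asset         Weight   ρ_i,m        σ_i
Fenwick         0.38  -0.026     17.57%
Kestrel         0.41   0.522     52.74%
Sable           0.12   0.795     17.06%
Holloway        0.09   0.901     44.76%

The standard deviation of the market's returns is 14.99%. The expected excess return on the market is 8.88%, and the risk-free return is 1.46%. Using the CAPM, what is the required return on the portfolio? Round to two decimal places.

11.16%

β_Fenwick = -0.026 × 17.57% / 14.99% = -0.0305
β_Kestrel = 0.522 × 52.74% / 14.99% = 1.8366
β_Sable = 0.795 × 17.06% / 14.99% = 0.9048
β_Holloway = 0.901 × 44.76% / 14.99% = 2.6904
β_P = Σ w_i β_i = 0.38×-0.0305 + 0.41×1.8366 + 0.12×0.9048 + 0.09×2.6904 = 1.0921
E(R_P) = R_f + β_P × MRP = 1.46% + 1.0921 × 8.88% = 11.16%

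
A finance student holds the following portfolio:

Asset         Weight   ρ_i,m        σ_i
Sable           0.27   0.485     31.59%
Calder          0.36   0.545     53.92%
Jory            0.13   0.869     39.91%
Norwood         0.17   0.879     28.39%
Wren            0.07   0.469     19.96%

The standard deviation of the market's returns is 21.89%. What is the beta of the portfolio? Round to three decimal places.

β_Sable = 0.485 × 31.59% / 21.89% = 0.6999
β_Calder = 0.545 × 53.92% / 21.89% = 1.3425
β_Jory = 0.869 × 39.91% / 21.89% = 1.5844
β_Norwood = 0.879 × 28.39% / 21.89% = 1.1400
β_Wren = 0.469 × 19.96% / 21.89% = 0.4276
β_P = Σ w_i β_i = 0.27×0.6999 + 0.36×1.3425 + 0.13×1.5844 + 0.17×1.1400 + 0.07×0.4276 = 1.1020

1.102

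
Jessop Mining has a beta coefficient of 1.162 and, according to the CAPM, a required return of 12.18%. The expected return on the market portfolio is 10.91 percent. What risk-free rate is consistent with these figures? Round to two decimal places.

E(R) = R_f + β(E(R_m) − R_f) = R_f(1 − β) + β·E(R_m)
12.18% = R_f × (1 − 1.162) + 1.162 × 10.91%
12.18% = R_f × -0.162 + 12.67742%
R_f = (12.18% − 12.67742%) / -0.162 = 3.07%

3.07%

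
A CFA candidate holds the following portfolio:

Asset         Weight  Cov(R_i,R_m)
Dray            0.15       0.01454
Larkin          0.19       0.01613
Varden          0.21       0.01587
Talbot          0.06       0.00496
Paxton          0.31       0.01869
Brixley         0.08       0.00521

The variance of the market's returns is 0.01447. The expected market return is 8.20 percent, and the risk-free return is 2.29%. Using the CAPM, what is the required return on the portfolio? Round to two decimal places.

8.45%

β_Dray = 0.01454 / 0.01447 = 1.0048
β_Larkin = 0.01613 / 0.01447 = 1.1147
β_Varden = 0.01587 / 0.01447 = 1.0968
β_Talbot = 0.00496 / 0.01447 = 0.3428
β_Paxton = 0.01869 / 0.01447 = 1.2916
β_Brixley = 0.00521 / 0.01447 = 0.3601
β_P = Σ w_i β_i = 0.15×1.0048 + 0.19×1.1147 + 0.21×1.0968 + 0.06×0.3428 + 0.31×1.2916 + 0.08×0.3601 = 1.0426
MRP = 8.20% − 2.29% = 5.91%
E(R_P) = R_f + β_P × MRP = 2.29% + 1.0426 × 5.91% = 8.45%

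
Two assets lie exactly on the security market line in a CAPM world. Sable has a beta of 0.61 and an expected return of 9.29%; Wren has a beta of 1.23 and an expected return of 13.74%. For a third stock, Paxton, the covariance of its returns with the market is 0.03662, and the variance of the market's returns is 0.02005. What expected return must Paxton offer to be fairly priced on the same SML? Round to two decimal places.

18.02%

MRP = (13.74% − 9.29%) / (1.23 − 0.61) = 7.1774%
R_f = 9.29% − 0.61 × 7.1774% = 4.9118%
β_Paxton = Cov / Var(R_m) = 0.03662 / 0.02005 = 1.8264
E(R_Paxton) = R_f + β × MRP = 4.9118% + 1.8264 × 7.1774% = 18.02%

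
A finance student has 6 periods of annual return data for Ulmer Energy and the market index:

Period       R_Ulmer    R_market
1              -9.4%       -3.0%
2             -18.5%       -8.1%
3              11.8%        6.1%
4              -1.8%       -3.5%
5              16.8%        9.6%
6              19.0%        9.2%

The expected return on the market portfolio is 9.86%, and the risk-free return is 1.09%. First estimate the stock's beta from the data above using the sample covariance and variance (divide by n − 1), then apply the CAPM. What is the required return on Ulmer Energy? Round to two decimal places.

Mean R_i = (-9.4 − 18.5 + 11.8 − 1.8 + 16.8 + 19.0) / 6 = 2.9833%
Mean R_m = (-3.0 − 8.1 + 6.1 − 3.5 + 9.6 + 9.2) / 6 = 1.7167%
Σ(R_i − R̄_i)(R_m − R̄_m) = 561.6817  ⇒  Cov = 561.6817 / 5 = 112.3363
Σ(R_m − R̄_m)² = 283.1883  ⇒  Var(R_m) = 283.1883 / 5 = 56.6377
β = Cov / Var(R_m) = 112.3363 / 56.6377 = 1.9834
MRP = 9.86% − 1.09% = 8.77%
E(R) = R_f + β × MRP = 1.09% + 1.9834 × 8.77% = 18.48%

18.48%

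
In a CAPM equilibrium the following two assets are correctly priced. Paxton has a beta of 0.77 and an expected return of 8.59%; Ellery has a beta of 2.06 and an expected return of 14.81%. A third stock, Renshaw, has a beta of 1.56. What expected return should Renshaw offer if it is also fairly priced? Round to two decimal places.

12.40%

MRP (SML slope) = (14.81% − 8.59%) / (2.06 − 0.77) = 6.22% / 1.29 = 4.8217%
R_f (intercept) = 8.59% − 0.77 × 4.8217% = 4.8773%
E(R_Renshaw) = R_f + β × MRP = 4.8773% + 1.56 × 4.8217% = 12.40%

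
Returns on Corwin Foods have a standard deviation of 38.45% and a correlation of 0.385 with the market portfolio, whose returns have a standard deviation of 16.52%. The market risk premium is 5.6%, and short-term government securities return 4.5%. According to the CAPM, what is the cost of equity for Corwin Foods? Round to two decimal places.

9.52%

β = ρ × σ_i / σ_m = 0.385 × 38.45% / 16.52% = 0.8961
E(R) = 4.5% + 0.8961 × 5.6% = 9.52%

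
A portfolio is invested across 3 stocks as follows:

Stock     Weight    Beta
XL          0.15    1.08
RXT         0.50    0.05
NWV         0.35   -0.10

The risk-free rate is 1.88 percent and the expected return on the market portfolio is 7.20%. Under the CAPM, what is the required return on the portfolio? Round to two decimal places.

2.69%

β_P = Σ w_i β_i = 0.15×1.08 + 0.50×0.05 + 0.35×-0.10 = 0.1520
MRP = 7.20% − 1.88% = 5.32%
E(R_P) = R_f + β_P × MRP = 1.88% + 0.1520 × 5.32% = 2.69%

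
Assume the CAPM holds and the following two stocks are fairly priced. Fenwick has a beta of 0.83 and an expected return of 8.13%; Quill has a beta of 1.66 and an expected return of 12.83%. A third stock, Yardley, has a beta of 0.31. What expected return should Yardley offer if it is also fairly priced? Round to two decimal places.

MRP (SML slope) = (12.83% − 8.13%) / (1.66 − 0.83) = 4.70% / 0.83 = 5.6627%
R_f (intercept) = 8.13% − 0.83 × 5.6627% = 3.4300%
E(R_Yardley) = R_f + β × MRP = 3.4300% + 0.31 × 5.6627% = 5.19%

5.19%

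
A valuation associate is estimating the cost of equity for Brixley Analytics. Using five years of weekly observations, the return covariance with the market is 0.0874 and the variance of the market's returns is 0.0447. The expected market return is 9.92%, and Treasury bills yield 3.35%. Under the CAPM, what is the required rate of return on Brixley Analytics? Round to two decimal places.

β = Cov(R_i, R_m) / Var(R_m) = 0.0874 / 0.0447 = 1.9553
MRP = 9.92% − 3.35% = 6.57%
E(R) = R_f + β × MRP = 3.35% + 1.9553 × 6.57% = 16.20%

16.20%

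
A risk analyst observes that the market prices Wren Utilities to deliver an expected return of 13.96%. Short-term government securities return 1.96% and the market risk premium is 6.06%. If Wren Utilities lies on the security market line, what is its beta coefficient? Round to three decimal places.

β = (E(R) − R_f) / MRP = (13.96% − 1.96%) / 6.06% = 12.00% / 6.06% = 1.980

1.980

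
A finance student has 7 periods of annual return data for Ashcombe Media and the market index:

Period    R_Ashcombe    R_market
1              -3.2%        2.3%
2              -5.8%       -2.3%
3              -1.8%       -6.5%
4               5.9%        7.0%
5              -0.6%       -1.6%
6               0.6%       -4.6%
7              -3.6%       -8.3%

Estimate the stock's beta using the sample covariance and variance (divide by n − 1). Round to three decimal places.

Mean R_i = (-3.2 − 5.8 − 1.8 + 5.9 − 0.6 + 0.6 − 3.6) / 7 = -1.2143%
Mean R_m = (2.3 − 2.3 − 6.5 + 7.0 − 1.6 − 4.6 − 8.3) / 7 = -2.0000%
Σ(R_i − R̄_i)(R_m − R̄_m) = 70.0600  ⇒  Cov = 70.0600 / 6 = 11.6767
Σ(R_m − R̄_m)² = 166.4400  ⇒  Var(R_m) = 166.4400 / 6 = 27.7400
β = Cov / Var(R_m) = 11.6767 / 27.7400 = 0.4209

0.421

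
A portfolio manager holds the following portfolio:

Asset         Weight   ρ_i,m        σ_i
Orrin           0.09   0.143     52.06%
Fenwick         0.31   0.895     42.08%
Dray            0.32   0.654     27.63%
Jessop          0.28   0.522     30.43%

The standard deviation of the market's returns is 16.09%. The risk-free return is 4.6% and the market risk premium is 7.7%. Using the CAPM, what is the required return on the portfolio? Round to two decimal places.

15.40%

β_Orrin = 0.143 × 52.06% / 16.09% = 0.4627
β_Fenwick = 0.895 × 42.08% / 16.09% = 2.3407
β_Dray = 0.654 × 27.63% / 16.09% = 1.1231
β_Jessop = 0.522 × 30.43% / 16.09% = 0.9872
β_P = Σ w_i β_i = 0.09×0.4627 + 0.31×2.3407 + 0.32×1.1231 + 0.28×0.9872 = 1.4031
E(R_P) = R_f + β_P × MRP = 4.6% + 1.4031 × 7.7% = 15.40%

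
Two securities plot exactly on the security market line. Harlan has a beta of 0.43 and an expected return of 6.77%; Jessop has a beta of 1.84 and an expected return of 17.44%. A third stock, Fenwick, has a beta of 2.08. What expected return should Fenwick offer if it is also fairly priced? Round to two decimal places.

MRP (SML slope) = (17.44% − 6.77%) / (1.84 − 0.43) = 10.67% / 1.41 = 7.5674%
R_f (intercept) = 6.77% − 0.43 × 7.5674% = 3.5160%
E(R_Fenwick) = R_f + β × MRP = 3.5160% + 2.08 × 7.5674% = 19.26%

19.26%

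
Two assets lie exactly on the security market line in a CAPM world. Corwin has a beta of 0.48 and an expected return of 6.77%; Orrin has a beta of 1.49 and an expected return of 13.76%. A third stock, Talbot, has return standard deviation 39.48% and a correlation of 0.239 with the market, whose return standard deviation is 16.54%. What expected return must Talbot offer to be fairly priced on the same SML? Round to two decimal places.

MRP = (13.76% − 6.77%) / (1.49 − 0.48) = 6.9208%
R_f = 6.77% − 0.48 × 6.9208% = 3.4480%
β_Talbot = ρ·σ_i/σ_m = 0.239 × 39.48 / 16.54 = 0.5705
E(R_Talbot) = R_f + β × MRP = 3.4480% + 0.5705 × 6.9208% = 7.40%

7.40%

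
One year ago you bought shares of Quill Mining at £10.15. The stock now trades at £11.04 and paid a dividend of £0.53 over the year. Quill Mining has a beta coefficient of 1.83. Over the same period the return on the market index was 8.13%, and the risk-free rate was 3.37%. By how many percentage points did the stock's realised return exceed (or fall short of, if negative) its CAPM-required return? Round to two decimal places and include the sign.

Realised HPR = (P1 + D1 − P0) / P0 = (11.04 + 0.53 − 10.15) / 10.15 = 1.42 / 10.15 = 13.9901%
MRP = 8.13% − 3.37% = 4.76%
CAPM required = R_f + β·MRP = 3.37% + 1.83 × 4.76% = 12.0808%
α = realised − required = 13.9901% − 12.0808% = +1.91%

+1.91%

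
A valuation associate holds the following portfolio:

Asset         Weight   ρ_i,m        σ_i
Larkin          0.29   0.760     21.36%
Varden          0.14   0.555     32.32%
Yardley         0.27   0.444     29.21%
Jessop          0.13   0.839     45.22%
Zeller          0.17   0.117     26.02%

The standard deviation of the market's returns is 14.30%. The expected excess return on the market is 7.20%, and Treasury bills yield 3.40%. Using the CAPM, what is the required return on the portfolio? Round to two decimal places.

β_Larkin = 0.760 × 21.36% / 14.30% = 1.1352
β_Varden = 0.555 × 32.32% / 14.30% = 1.2544
β_Yardley = 0.444 × 29.21% / 14.30% = 0.9069
β_Jessop = 0.839 × 45.22% / 14.30% = 2.6531
β_Zeller = 0.117 × 26.02% / 14.30% = 0.2129
β_P = Σ w_i β_i = 0.29×1.1352 + 0.14×1.2544 + 0.27×0.9069 + 0.13×2.6531 + 0.17×0.2129 = 1.1308
E(R_P) = R_f + β_P × MRP = 3.40% + 1.1308 × 7.20% = 11.54%

11.54%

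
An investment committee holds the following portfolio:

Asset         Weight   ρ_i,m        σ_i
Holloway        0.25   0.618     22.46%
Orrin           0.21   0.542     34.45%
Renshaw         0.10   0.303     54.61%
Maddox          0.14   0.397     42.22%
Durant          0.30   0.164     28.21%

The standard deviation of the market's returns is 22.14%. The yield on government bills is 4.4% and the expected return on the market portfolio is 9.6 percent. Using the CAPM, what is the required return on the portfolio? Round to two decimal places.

β_Holloway = 0.618 × 22.46% / 22.14% = 0.6269
β_Orrin = 0.542 × 34.45% / 22.14% = 0.8434
β_Renshaw = 0.303 × 54.61% / 22.14% = 0.7474
β_Maddox = 0.397 × 42.22% / 22.14% = 0.7571
β_Durant = 0.164 × 28.21% / 22.14% = 0.2090
β_P = Σ w_i β_i = 0.25×0.6269 + 0.21×0.8434 + 0.10×0.7474 + 0.14×0.7571 + 0.30×0.2090 = 0.5773
MRP = 9.6% − 4.4% = 5.20%
E(R_P) = R_f + β_P × MRP = 4.4% + 0.5773 × 5.2% = 7.40%

7.40%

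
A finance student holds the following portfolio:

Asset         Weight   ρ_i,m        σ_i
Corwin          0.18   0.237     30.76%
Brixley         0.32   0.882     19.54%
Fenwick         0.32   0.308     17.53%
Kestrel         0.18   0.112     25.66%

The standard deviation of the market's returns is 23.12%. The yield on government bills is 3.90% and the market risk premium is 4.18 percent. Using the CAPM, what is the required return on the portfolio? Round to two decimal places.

5.54%

β_Corwin = 0.237 × 30.76% / 23.12% = 0.3153
β_Brixley = 0.882 × 19.54% / 23.12% = 0.7454
β_Fenwick = 0.308 × 17.53% / 23.12% = 0.2335
β_Kestrel = 0.112 × 25.66% / 23.12% = 0.1243
β_P = Σ w_i β_i = 0.18×0.3153 + 0.32×0.7454 + 0.32×0.2335 + 0.18×0.1243 = 0.3924
E(R_P) = R_f + β_P × MRP = 3.90% + 0.3924 × 4.18% = 5.54%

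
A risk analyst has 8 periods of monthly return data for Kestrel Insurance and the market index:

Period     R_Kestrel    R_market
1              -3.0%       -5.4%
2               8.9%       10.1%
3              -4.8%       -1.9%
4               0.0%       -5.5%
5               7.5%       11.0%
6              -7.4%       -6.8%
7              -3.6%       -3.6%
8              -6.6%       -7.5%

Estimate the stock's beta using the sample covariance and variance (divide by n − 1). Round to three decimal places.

0.769

Mean R_i = (-3.0 + 8.9 − 4.8 + 0.0 + 7.5 − 7.4 − 3.6 − 6.6) / 8 = -1.1250%
Mean R_m = (-5.4 + 10.1 − 1.9 − 5.5 + 11.0 − 6.8 − 3.6 − 7.5) / 8 = -1.2000%
Σ(R_i − R̄_i)(R_m − R̄_m) = 299.6900  ⇒  Cov = 299.6900 / 7 = 42.8129
Σ(R_m − R̄_m)² = 389.9600  ⇒  Var(R_m) = 389.9600 / 7 = 55.7086
β = Cov / Var(R_m) = 42.8129 / 55.7086 = 0.7685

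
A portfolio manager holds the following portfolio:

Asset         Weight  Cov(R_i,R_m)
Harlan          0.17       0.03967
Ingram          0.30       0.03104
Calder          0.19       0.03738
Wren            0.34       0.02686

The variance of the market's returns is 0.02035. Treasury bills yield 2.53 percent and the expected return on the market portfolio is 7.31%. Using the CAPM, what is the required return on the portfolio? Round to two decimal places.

β_Harlan = 0.03967 / 0.02035 = 1.9494
β_Ingram = 0.03104 / 0.02035 = 1.5253
β_Calder = 0.03738 / 0.02035 = 1.8369
β_Wren = 0.02686 / 0.02035 = 1.3199
β_P = Σ w_i β_i = 0.17×1.9494 + 0.30×1.5253 + 0.19×1.8369 + 0.34×1.3199 = 1.5868
MRP = 7.31% − 2.53% = 4.78%
E(R_P) = R_f + β_P × MRP = 2.53% + 1.5868 × 4.78% = 10.11%

10.11%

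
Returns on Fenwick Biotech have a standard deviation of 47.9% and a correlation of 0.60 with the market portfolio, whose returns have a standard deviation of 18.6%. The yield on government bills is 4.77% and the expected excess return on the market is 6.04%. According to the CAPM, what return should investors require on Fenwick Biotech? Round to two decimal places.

β = ρ × σ_i / σ_m = 0.60 × 47.9% / 18.6% = 1.5452
E(R) = 4.77% + 1.5452 × 6.04% = 14.10%

14.10%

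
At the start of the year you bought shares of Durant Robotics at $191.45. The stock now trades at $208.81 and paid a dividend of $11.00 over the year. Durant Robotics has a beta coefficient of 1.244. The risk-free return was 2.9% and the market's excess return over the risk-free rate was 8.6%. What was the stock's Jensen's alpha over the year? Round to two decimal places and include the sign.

+1.21%

Realised HPR = (P1 + D1 − P0) / P0 = (208.81 + 11.00 − 191.45) / 191.45 = 28.36 / 191.45 = 14.8133%
CAPM required = R_f + β·MRP = 2.9% + 1.244 × 8.6% = 13.5984%
α = realised − required = 14.8133% − 13.5984% = +1.21%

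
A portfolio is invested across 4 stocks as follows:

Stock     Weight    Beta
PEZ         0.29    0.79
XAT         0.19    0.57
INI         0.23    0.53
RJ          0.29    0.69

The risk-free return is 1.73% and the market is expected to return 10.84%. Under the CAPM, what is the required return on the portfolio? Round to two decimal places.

β_P = Σ w_i β_i = 0.29×0.79 + 0.19×0.57 + 0.23×0.53 + 0.29×0.69 = 0.6594
MRP = 10.84% − 1.73% = 9.11%
E(R_P) = R_f + β_P × MRP = 1.73% + 0.6594 × 9.11% = 7.74%

7.74%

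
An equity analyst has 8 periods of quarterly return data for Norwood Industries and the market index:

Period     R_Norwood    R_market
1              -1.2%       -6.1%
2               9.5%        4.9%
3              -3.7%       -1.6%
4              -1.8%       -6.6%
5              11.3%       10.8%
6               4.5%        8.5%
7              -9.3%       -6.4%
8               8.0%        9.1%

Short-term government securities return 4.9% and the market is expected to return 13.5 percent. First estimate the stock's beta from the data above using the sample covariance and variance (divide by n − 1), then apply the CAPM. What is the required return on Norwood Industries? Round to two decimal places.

12.14%

Mean R_i = (-1.2 + 9.5 − 3.7 − 1.8 + 11.3 + 4.5 − 9.3 + 8.0) / 8 = 2.1625%
Mean R_m = (-6.1 + 4.9 − 1.6 − 6.6 + 10.8 + 8.5 − 6.4 + 9.1) / 8 = 1.5750%
Σ(R_i − R̄_i)(R_m − R̄_m) = 337.0325  ⇒  Cov = 337.0325 / 7 = 48.1475
Σ(R_m − R̄_m)² = 400.1550  ⇒  Var(R_m) = 400.1550 / 7 = 57.1650
β = Cov / Var(R_m) = 48.1475 / 57.1650 = 0.8423
MRP = 13.5% − 4.9% = 8.60%
E(R) = R_f + β × MRP = 4.9% + 0.8423 × 8.6% = 12.14%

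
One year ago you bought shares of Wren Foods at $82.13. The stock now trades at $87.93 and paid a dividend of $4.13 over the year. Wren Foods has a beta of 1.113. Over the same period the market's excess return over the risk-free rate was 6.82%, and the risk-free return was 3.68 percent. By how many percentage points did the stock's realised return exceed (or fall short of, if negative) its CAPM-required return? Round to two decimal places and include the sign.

Realised HPR = (P1 + D1 − P0) / P0 = (87.93 + 4.13 − 82.13) / 82.13 = 9.93 / 82.13 = 12.0906%
CAPM required = R_f + β·MRP = 3.68% + 1.113 × 6.82% = 11.27066%
α = realised − required = 12.0906% − 11.27066% = +0.82%

+0.82%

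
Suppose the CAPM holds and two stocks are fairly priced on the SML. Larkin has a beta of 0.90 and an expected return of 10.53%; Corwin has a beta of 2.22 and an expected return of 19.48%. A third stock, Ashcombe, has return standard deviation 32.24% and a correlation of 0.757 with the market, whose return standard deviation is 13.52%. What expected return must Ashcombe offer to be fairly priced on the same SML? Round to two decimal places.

16.67%

MRP = (19.48% − 10.53%) / (2.22 − 0.90) = 6.7803%
R_f = 10.53% − 0.90 × 6.7803% = 4.4277%
β_Ashcombe = ρ·σ_i/σ_m = 0.757 × 32.24 / 13.52 = 1.8052
E(R_Ashcombe) = R_f + β × MRP = 4.4277% + 1.8052 × 6.7803% = 16.67%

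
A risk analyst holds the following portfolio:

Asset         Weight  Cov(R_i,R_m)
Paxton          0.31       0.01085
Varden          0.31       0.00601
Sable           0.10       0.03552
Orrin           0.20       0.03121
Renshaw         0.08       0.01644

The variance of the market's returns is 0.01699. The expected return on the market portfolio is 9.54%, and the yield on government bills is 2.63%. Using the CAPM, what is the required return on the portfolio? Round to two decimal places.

9.27%

β_Paxton = 0.01085 / 0.01699 = 0.6386
β_Varden = 0.00601 / 0.01699 = 0.3537
β_Sable = 0.03552 / 0.01699 = 2.0906
β_Orrin = 0.03121 / 0.01699 = 1.8370
β_Renshaw = 0.01644 / 0.01699 = 0.9676
β_P = Σ w_i β_i = 0.31×0.6386 + 0.31×0.3537 + 0.10×2.0906 + 0.20×1.8370 + 0.08×0.9676 = 0.9615
MRP = 9.54% − 2.63% = 6.91%
E(R_P) = R_f + β_P × MRP = 2.63% + 0.9615 × 6.91% = 9.27%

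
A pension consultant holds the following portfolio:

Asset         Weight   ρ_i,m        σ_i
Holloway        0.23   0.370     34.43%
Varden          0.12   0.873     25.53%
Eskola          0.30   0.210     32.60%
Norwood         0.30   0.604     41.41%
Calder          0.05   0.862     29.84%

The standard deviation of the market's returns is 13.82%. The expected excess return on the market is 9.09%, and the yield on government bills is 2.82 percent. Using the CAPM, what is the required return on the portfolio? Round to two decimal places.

13.64%

β_Holloway = 0.370 × 34.43% / 13.82% = 0.9218
β_Varden = 0.873 × 25.53% / 13.82% = 1.6127
β_Eskola = 0.210 × 32.60% / 13.82% = 0.4954
β_Norwood = 0.604 × 41.41% / 13.82% = 1.8098
β_Calder = 0.862 × 29.84% / 13.82% = 1.8612
β_P = Σ w_i β_i = 0.23×0.9218 + 0.12×1.6127 + 0.30×0.4954 + 0.30×1.8098 + 0.05×1.8612 = 1.1902
E(R_P) = R_f + β_P × MRP = 2.82% + 1.1902 × 9.09% = 13.64%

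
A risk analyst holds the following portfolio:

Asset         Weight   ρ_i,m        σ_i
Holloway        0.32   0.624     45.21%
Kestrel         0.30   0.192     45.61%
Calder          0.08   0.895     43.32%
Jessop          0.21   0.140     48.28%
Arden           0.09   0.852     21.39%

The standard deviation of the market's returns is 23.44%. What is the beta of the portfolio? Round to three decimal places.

0.760

β_Holloway = 0.624 × 45.21% / 23.44% = 1.2035
β_Kestrel = 0.192 × 45.61% / 23.44% = 0.3736
β_Calder = 0.895 × 43.32% / 23.44% = 1.6541
β_Jessop = 0.140 × 48.28% / 23.44% = 0.2884
β_Arden = 0.852 × 21.39% / 23.44% = 0.7775
β_P = Σ w_i β_i = 0.32×1.2035 + 0.30×0.3736 + 0.08×1.6541 + 0.21×0.2884 + 0.09×0.7775 = 0.7601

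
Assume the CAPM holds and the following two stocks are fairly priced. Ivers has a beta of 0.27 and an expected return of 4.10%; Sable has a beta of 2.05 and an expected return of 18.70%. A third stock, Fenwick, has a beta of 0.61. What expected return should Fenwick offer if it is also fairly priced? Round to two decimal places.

6.89%

MRP (SML slope) = (18.70% − 4.10%) / (2.05 − 0.27) = 14.60% / 1.78 = 8.2022%
R_f (intercept) = 4.10% − 0.27 × 8.2022% = 1.8854%
E(R_Fenwick) = R_f + β × MRP = 1.8854% + 0.61 × 8.2022% = 6.89%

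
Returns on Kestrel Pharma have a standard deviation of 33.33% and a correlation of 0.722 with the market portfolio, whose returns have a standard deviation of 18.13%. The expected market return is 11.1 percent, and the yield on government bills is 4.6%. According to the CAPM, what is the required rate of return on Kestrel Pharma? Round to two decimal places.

β = ρ × σ_i / σ_m = 0.722 × 33.33% / 18.13% = 1.3273
MRP = 11.1% − 4.6% = 6.50%
E(R) = 4.6% + 1.3273 × 6.5% = 13.23%

13.23%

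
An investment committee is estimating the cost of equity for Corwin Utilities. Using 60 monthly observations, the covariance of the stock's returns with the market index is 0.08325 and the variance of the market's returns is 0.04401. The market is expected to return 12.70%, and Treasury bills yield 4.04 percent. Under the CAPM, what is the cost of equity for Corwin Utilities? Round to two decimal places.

20.42%

β = Cov(R_i, R_m) / Var(R_m) = 0.08325 / 0.04401 = 1.8916
MRP = 12.70% − 4.04% = 8.66%
E(R) = R_f + β × MRP = 4.04% + 1.8916 × 8.66% = 20.42%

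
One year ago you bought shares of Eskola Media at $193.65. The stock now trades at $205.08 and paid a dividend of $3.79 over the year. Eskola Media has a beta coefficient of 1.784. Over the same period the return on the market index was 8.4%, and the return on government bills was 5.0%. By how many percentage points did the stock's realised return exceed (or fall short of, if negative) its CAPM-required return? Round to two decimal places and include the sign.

-3.21%

Realised HPR = (P1 + D1 − P0) / P0 = (205.08 + 3.79 − 193.65) / 193.65 = 15.22 / 193.65 = 7.8595%
MRP = 8.4% − 5.0% = 3.40%
CAPM required = R_f + β·MRP = 5.0% + 1.784 × 3.4% = 11.0656%
α = realised − required = 7.8595% − 11.0656% = -3.21%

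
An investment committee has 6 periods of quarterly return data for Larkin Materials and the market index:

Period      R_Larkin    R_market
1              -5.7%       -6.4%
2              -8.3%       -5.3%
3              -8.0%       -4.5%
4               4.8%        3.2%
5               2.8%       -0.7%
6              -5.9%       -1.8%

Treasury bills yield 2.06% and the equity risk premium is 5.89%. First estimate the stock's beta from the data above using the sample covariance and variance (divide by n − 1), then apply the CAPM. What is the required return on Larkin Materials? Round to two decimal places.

10.26%

Mean R_i = (-5.7 − 8.3 − 8.0 + 4.8 + 2.8 − 5.9) / 6 = -3.3833%
Mean R_m = (-6.4 − 5.3 − 4.5 + 3.2 − 0.7 − 1.8) / 6 = -2.5833%
Σ(R_i − R̄_i)(R_m − R̄_m) = 88.0483  ⇒  Cov = 88.0483 / 5 = 17.6097
Σ(R_m − R̄_m)² = 63.2283  ⇒  Var(R_m) = 63.2283 / 5 = 12.6457
β = Cov / Var(R_m) = 17.6097 / 12.6457 = 1.3925
E(R) = R_f + β × MRP = 2.06% + 1.3925 × 5.89% = 10.26%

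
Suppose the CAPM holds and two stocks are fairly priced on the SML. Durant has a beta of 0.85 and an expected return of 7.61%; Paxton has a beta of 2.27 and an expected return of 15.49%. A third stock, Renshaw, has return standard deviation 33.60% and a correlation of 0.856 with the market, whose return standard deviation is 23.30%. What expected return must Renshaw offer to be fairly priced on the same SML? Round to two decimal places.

MRP = (15.49% − 7.61%) / (2.27 − 0.85) = 5.5493%
R_f = 7.61% − 0.85 × 5.5493% = 2.8931%
β_Renshaw = ρ·σ_i/σ_m = 0.856 × 33.60 / 23.30 = 1.2344
E(R_Renshaw) = R_f + β × MRP = 2.8931% + 1.2344 × 5.5493% = 9.74%

9.74%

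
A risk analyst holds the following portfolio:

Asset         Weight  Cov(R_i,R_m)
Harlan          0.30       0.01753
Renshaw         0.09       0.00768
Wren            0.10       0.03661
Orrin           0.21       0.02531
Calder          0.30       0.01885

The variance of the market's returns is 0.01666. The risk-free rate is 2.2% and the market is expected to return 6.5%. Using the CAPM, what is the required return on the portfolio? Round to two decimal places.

7.51%

β_Harlan = 0.01753 / 0.01666 = 1.0522
β_Renshaw = 0.00768 / 0.01666 = 0.4610
β_Wren = 0.03661 / 0.01666 = 2.1975
β_Orrin = 0.02531 / 0.01666 = 1.5192
β_Calder = 0.01885 / 0.01666 = 1.1315
β_P = Σ w_i β_i = 0.30×1.0522 + 0.09×0.4610 + 0.10×2.1975 + 0.21×1.5192 + 0.30×1.1315 = 1.2354
MRP = 6.5% − 2.2% = 4.30%
E(R_P) = R_f + β_P × MRP = 2.2% + 1.2354 × 4.3% = 7.51%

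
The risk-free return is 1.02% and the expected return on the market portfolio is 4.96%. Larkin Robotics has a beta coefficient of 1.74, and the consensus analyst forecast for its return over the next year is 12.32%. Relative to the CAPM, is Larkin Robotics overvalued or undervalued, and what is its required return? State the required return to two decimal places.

Undervalued; required return 7.88%

MRP = 4.96% − 1.02% = 3.94%
Required return = R_f + β·MRP = 1.02% + 1.74 × 3.94% = 7.88%
Forecast 12.32% > required 7.88% → the stock plots above the SML → undervalued.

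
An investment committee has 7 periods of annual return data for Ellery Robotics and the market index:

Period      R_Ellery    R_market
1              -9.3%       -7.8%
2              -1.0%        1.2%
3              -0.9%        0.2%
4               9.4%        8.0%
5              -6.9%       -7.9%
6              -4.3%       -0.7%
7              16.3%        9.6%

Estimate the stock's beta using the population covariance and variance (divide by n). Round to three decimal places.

Mean R_i = (-9.3 − 1.0 − 0.9 + 9.4 − 6.9 − 4.3 + 16.3) / 7 = 0.4714%
Mean R_m = (-7.8 + 1.2 + 0.2 + 8.0 − 7.9 − 0.7 + 9.6) / 7 = 0.3714%
Σ(R_i − R̄_i)(R_m − R̄_m) = 359.1343  ⇒  Cov = 359.1343 / 7 = 51.3049
Σ(R_m − R̄_m)² = 280.4143  ⇒  Var(R_m) = 280.4143 / 7 = 40.0592
β = Cov / Var(R_m) = 51.3049 / 40.0592 = 1.2807

1.281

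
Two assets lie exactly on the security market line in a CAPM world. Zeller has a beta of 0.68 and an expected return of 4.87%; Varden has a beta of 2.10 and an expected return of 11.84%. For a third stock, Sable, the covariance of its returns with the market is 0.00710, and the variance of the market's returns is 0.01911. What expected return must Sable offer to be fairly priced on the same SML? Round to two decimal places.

3.36%

MRP = (11.84% − 4.87%) / (2.10 − 0.68) = 4.9085%
R_f = 4.87% − 0.68 × 4.9085% = 1.5322%
β_Sable = Cov / Var(R_m) = 0.00710 / 0.01911 = 0.3715
E(R_Sable) = R_f + β × MRP = 1.5322% + 0.3715 × 4.9085% = 3.36%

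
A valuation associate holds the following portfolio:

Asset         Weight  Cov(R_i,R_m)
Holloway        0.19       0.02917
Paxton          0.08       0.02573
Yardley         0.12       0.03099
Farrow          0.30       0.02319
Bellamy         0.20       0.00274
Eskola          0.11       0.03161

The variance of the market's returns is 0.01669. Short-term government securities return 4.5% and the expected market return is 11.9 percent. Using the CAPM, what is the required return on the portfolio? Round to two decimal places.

14.39%

β_Holloway = 0.02917 / 0.01669 = 1.7478
β_Paxton = 0.02573 / 0.01669 = 1.5416
β_Yardley = 0.03099 / 0.01669 = 1.8568
β_Farrow = 0.02319 / 0.01669 = 1.3895
β_Bellamy = 0.00274 / 0.01669 = 0.1642
β_Eskola = 0.03161 / 0.01669 = 1.8939
β_P = Σ w_i β_i = 0.19×1.7478 + 0.08×1.5416 + 0.12×1.8568 + 0.30×1.3895 + 0.20×0.1642 + 0.11×1.8939 = 1.3362
MRP = 11.9% − 4.5% = 7.40%
E(R_P) = R_f + β_P × MRP = 4.5% + 1.3362 × 7.4% = 14.39%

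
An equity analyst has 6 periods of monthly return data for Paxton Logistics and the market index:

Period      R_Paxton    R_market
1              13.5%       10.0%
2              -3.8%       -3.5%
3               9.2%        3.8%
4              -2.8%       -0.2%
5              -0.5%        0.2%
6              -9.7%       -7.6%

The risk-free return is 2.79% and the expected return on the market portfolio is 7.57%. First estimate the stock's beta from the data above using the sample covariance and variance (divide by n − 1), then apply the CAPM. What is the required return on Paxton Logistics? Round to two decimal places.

9.43%

Mean R_i = (13.5 − 3.8 + 9.2 − 2.8 − 0.5 − 9.7) / 6 = 0.9833%
Mean R_m = (10.0 − 3.5 + 3.8 − 0.2 + 0.2 − 7.6) / 6 = 0.4500%
Σ(R_i − R̄_i)(R_m − R̄_m) = 254.7850  ⇒  Cov = 254.7850 / 5 = 50.9570
Σ(R_m − R̄_m)² = 183.3150  ⇒  Var(R_m) = 183.3150 / 5 = 36.6630
β = Cov / Var(R_m) = 50.9570 / 36.6630 = 1.3899
MRP = 7.57% − 2.79% = 4.78%
E(R) = R_f + β × MRP = 2.79% + 1.3899 × 4.78% = 9.43%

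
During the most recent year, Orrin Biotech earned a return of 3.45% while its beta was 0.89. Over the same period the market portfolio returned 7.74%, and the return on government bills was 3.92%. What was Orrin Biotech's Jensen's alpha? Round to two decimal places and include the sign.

Market excess return = 7.74% − 3.92% = 3.82%
CAPM benchmark = R_f + β(R_m − R_f) = 3.92% + 0.89 × 3.82% = 7.3198%
α = actual − benchmark = 3.45% − 7.3198% = -3.87%

-3.87%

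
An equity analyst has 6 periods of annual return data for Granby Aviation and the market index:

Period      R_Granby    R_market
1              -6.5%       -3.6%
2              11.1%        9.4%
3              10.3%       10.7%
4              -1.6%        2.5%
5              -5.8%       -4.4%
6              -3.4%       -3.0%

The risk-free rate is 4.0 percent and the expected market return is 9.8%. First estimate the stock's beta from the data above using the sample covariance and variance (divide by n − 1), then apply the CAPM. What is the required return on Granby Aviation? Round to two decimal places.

10.66%

Mean R_i = (-6.5 + 11.1 + 10.3 − 1.6 − 5.8 − 3.4) / 6 = 0.6833%
Mean R_m = (-3.6 + 9.4 + 10.7 + 2.5 − 4.4 − 3.0) / 6 = 1.9333%
Σ(R_i − R̄_i)(R_m − R̄_m) = 261.7433  ⇒  Cov = 261.7433 / 5 = 52.3487
Σ(R_m − R̄_m)² = 227.9933  ⇒  Var(R_m) = 227.9933 / 5 = 45.5987
β = Cov / Var(R_m) = 52.3487 / 45.5987 = 1.1480
MRP = 9.8% − 4.0% = 5.80%
E(R) = R_f + β × MRP = 4.0% + 1.1480 × 5.8% = 10.66%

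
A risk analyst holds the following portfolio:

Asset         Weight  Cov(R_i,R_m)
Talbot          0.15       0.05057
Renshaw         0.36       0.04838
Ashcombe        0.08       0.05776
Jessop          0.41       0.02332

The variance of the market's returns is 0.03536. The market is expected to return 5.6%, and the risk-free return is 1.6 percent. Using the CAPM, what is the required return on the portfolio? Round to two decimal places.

β_Talbot = 0.05057 / 0.03536 = 1.4301
β_Renshaw = 0.04838 / 0.03536 = 1.3682
β_Ashcombe = 0.05776 / 0.03536 = 1.6335
β_Jessop = 0.02332 / 0.03536 = 0.6595
β_P = Σ w_i β_i = 0.15×1.4301 + 0.36×1.3682 + 0.08×1.6335 + 0.41×0.6595 = 1.1081
MRP = 5.6% − 1.6% = 4.00%
E(R_P) = R_f + β_P × MRP = 1.6% + 1.1081 × 4.0% = 6.03%

6.03%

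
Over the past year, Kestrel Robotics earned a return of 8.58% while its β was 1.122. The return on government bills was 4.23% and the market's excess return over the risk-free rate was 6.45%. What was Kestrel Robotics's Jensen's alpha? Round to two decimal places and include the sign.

-2.89%

CAPM benchmark = R_f + β(R_m − R_f) = 4.23% + 1.122 × 6.45% = 11.46690%
α = actual − benchmark = 8.58% − 11.46690% = -2.89%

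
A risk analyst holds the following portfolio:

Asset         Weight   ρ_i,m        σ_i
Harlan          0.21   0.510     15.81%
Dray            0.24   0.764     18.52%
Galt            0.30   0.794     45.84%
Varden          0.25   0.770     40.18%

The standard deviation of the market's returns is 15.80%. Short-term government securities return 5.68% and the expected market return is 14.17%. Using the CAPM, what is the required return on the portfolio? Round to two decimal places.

18.44%

β_Harlan = 0.510 × 15.81% / 15.80% = 0.5103
β_Dray = 0.764 × 18.52% / 15.80% = 0.8955
β_Galt = 0.794 × 45.84% / 15.80% = 2.3036
β_Varden = 0.770 × 40.18% / 15.80% = 1.9581
β_P = Σ w_i β_i = 0.21×0.5103 + 0.24×0.8955 + 0.30×2.3036 + 0.25×1.9581 = 1.5027
MRP = 14.17% − 5.68% = 8.49%
E(R_P) = R_f + β_P × MRP = 5.68% + 1.5027 × 8.49% = 18.44%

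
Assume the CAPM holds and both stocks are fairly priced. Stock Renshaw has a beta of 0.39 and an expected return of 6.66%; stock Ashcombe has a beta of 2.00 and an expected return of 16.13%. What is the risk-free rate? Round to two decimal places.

4.37%

Both satisfy E(R) = R_f + β·MRP, so the slope of the SML is
MRP = (16.13% − 6.66%) / (2.00 − 0.39) = 9.47% / 1.61 = 5.8820%
R_f = E(R_Renshaw) − β_Renshaw·MRP = 6.66% − 0.39 × 5.8820% = 4.3660%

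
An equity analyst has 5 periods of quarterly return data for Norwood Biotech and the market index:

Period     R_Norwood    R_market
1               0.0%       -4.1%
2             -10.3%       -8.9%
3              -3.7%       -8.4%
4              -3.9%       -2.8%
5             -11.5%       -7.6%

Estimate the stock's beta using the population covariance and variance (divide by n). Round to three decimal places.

1.139

Mean R_i = (0.0 − 10.3 − 3.7 − 3.9 − 11.5) / 5 = -5.8800%
Mean R_m = (-4.1 − 8.9 − 8.4 − 2.8 − 7.6) / 5 = -6.3600%
Σ(R_i − R̄_i)(R_m − R̄_m) = 34.0860  ⇒  Cov = 34.0860 / 5 = 6.8172
Σ(R_m − R̄_m)² = 29.9320  ⇒  Var(R_m) = 29.9320 / 5 = 5.9864
β = Cov / Var(R_m) = 6.8172 / 5.9864 = 1.1388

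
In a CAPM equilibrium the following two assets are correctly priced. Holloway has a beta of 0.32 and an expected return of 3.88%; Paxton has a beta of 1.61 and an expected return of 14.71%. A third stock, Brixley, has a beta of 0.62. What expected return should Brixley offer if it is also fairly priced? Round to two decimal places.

6.40%

MRP (SML slope) = (14.71% − 3.88%) / (1.61 − 0.32) = 10.83% / 1.29 = 8.3953%
R_f (intercept) = 3.88% − 0.32 × 8.3953% = 1.1935%
E(R_Brixley) = R_f + β × MRP = 1.1935% + 0.62 × 8.3953% = 6.40%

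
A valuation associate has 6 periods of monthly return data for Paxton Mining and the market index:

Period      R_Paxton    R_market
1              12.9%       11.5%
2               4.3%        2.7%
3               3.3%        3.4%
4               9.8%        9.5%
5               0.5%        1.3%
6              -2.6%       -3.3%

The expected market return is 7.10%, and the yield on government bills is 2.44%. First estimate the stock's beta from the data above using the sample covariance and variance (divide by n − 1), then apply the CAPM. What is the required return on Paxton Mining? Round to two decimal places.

Mean R_i = (12.9 + 4.3 + 3.3 + 9.8 + 0.5 − 2.6) / 6 = 4.7000%
Mean R_m = (11.5 + 2.7 + 3.4 + 9.5 + 1.3 − 3.3) / 6 = 4.1833%
Σ(R_i − R̄_i)(R_m − R̄_m) = 155.5400  ⇒  Cov = 155.5400 / 5 = 31.1080
Σ(R_m − R̄_m)² = 148.9283  ⇒  Var(R_m) = 148.9283 / 5 = 29.7857
β = Cov / Var(R_m) = 31.1080 / 29.7857 = 1.0444
MRP = 7.10% − 2.44% = 4.66%
E(R) = R_f + β × MRP = 2.44% + 1.0444 × 4.66% = 7.31%

7.31%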